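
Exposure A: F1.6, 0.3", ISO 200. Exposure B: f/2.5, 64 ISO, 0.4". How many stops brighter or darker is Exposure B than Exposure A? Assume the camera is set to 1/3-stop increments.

Aperture: f/1.6 → f/1.8 → f/2 → f/2.2 → f/2.5 — 1 1/3 stops stopped down (darker).
Shutter speed: 0.3 → 0.4 — 1/3 stop longer (brighter).
ISO: 200 → 160 → 125 → 100 → 80 → 64 — 1 2/3 stops lower (darker).
Net: −1 1/3 +1/3 −1 2/3 = −2 2/3 stops.

2 2/3 stops darker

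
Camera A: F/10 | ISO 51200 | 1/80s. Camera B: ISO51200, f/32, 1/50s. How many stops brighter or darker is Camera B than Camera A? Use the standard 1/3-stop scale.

2 2/3 stops darker

Aperture: f/10 → f/11 → f/13 → f/14 → f/16 → f/18 → f/20 → f/22 → f/25 → f/29 → f/32 — 3 1/3 stops stopped down (darker).
Shutter speed: 1/80 → 1/60 → 1/50 — 2/3 stop longer (brighter).
ISO: unchanged.
Net: −3 1/3 +2/3 = −2 2/3 stops.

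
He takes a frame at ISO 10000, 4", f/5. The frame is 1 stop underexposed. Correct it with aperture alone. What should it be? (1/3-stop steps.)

f/3.5

Underexposed by 1 stop → need 1 stop brighter.
Aperture: f/5 → f/4.5 → f/4 → f/3.5.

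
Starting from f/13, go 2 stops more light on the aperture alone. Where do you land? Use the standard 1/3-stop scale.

Aperture: f/13 → f/11 → f/10 → f/9 → f/8 → f/7.1 → f/6.3 — 2 stops wider (brighter).

f/6.3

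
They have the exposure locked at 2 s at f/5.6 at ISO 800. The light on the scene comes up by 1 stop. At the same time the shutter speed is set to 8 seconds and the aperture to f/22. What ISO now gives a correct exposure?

ISO 1600

Scene light: 1 stop brighter.
Shutter speed: 2 → 4 → 8 — 2 stops longer (brighter).
Aperture: f/5.6 → f/8 → f/11 → f/16 → f/22 — 4 stops smaller aperture (darker).
Net so far: 1 stop darker. ISO: 800 → 1600.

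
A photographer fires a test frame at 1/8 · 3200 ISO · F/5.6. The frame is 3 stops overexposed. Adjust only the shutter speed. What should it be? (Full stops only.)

Overexposed by 3 stops → need 3 stops darker.
Shutter speed: 1/8 → 1/15 → 1/30 → 1/60.

1/60s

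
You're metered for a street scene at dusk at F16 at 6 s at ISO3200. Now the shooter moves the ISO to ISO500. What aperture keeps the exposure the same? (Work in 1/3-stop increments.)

ISO: 3200 → 2500 → 2000 → 1600 → 1250 → 1000 → 800 → 640 → 500 — 2 2/3 stops lower (darker).
Need 2 2/3 stops brighter from the aperture: f/16 → f/14 → f/13 → f/11 → f/10 → f/9 → f/8 → f/7.1 → f/6.3.

f/6.3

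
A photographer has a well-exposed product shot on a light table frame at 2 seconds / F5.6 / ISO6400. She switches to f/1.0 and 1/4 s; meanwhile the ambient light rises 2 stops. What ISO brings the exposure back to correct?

Scene light: 2 stops brighter.
Aperture: f/5.6 → f/4 → f/2.8 → f/2 → f/1.4 → f/1.0 — 5 stops opened up (brighter).
Shutter speed: 2 → 1 → 1/2 → 1/4 — 3 stops shorter (darker).
Net so far: 4 stops brighter. ISO: 6400 → 3200 → 1600 → 800 → 400.

ISO 400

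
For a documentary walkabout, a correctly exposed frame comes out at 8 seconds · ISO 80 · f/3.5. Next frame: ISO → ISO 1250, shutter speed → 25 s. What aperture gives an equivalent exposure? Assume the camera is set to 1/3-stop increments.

f/25

ISO: 80 → 100 → 125 → 160 → 200 → 250 → 320 → 400 → 500 → 640 → 800 → 1000 → 1250 — 4 stops raised (brighter).
Shutter speed: 8 → 10 → 13 → 15 → 20 → 25 — 1 2/3 stops longer (brighter).
Net change so far: 5 2/3 stops brighter. Offset with the aperture: f/3.5 → f/4 → f/4.5 → f/5 → f/5.6 → f/6.3 → f/7.1 → f/8 → f/9 → f/10 → f/11 → f/13 → f/14 → f/16 → f/18 → f/20 → f/22 → f/25.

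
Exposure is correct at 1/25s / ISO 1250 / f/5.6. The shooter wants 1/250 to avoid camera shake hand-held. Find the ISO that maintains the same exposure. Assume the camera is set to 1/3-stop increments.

ISO 12800

Shutter speed: 1/25 → 1/30 → 1/40 → 1/50 → 1/60 → 1/80 → 1/100 → 1/125 → 1/160 → 1/200 → 1/250 — 3 1/3 stops shorter (darker).
Need 3 1/3 stops brighter from the ISO: 1250 → 1600 → 2000 → 2500 → 3200 → 4000 → 5000 → 6400 → 8000 → 10000 → 12800.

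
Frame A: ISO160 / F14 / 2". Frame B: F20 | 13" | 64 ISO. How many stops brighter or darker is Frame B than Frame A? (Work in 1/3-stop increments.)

1/3 stop brighter

Aperture: f/14 → f/16 → f/18 → f/20 — 1 stop smaller aperture (darker).
Shutter speed: 2 → 2.5 → 3.2 → 4 → 5 → 6 → 8 → 10 → 13 — 2 2/3 stops longer (brighter).
ISO: 160 → 125 → 100 → 80 → 64 — 1 1/3 stops lower (darker).
Net: −1 +2 2/3 −1 1/3 = +1/3 stops.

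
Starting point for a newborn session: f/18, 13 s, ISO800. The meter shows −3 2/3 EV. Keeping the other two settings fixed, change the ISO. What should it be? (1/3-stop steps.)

ISO 10000

Underexposed by 3 2/3 stops → need 3 2/3 stops brighter.
ISO: 800 → 1000 → 1250 → 1600 → 2000 → 2500 → 3200 → 4000 → 5000 → 6400 → 8000 → 10000.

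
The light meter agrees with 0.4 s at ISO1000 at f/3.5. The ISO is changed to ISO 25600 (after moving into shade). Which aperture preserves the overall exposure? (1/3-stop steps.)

ISO: 1000 → 1250 → 1600 → 2000 → 2500 → 3200 → 4000 → 5000 → 6400 → 8000 → 10000 → 12800 → 16000 → 20000 → 25600 — 4 2/3 stops raised (brighter).
Need 4 2/3 stops darker from the aperture: f/3.5 → f/4 → f/4.5 → f/5 → f/5.6 → f/6.3 → f/7.1 → f/8 → f/9 → f/10 → f/11 → f/13 → f/14 → f/16 → f/18.

f/18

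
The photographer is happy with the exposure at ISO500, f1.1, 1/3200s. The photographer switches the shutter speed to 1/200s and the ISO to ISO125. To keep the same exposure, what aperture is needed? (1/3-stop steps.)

Shutter speed: 1/3200 → 1/2500 → 1/2000 → 1/1600 → 1/1250 → 1/1000 → 1/800 → 1/640 → 1/500 → 1/400 → 1/320 → 1/250 → 1/200 — 4 stops longer (brighter).
ISO: 500 → 400 → 320 → 250 → 200 → 160 → 125 — 2 stops lower (darker).
Net change so far: 2 stops brighter. Offset with the aperture: f/1.1 → f/1.2 → f/1.4 → f/1.6 → f/1.8 → f/2 → f/2.2.

f/2.2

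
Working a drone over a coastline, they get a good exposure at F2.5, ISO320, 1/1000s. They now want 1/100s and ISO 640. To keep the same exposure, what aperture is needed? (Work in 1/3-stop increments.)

Shutter speed: 1/1000 → 1/800 → 1/640 → 1/500 → 1/400 → 1/320 → 1/250 → 1/200 → 1/160 → 1/125 → 1/100 — 3 1/3 stops longer (brighter).
ISO: 320 → 400 → 500 → 640 — 1 stop higher (brighter).
Net change so far: 4 1/3 stops brighter. Offset with the aperture: f/2.5 → f/2.8 → f/3.2 → f/3.5 → f/4 → f/4.5 → f/5 → f/5.6 → f/6.3 → f/7.1 → f/8 → f/9 → f/10 → f/11.

f/11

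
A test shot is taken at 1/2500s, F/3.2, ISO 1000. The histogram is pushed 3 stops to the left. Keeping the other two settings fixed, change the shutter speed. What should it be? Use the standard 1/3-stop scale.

Underexposed by 3 stops → need 3 stops brighter.
Shutter speed: 1/2500 → 1/2000 → 1/1600 → 1/1250 → 1/1000 → 1/800 → 1/640 → 1/500 → 1/400 → 1/320.

1/320s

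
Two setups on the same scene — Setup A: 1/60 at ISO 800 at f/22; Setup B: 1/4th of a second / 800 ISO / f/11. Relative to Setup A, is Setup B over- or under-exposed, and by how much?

6 stops brighter

Aperture: f/22 → f/16 → f/11 — 2 stops wider (brighter).
Shutter speed: 1/60 → 1/30 → 1/15 → 1/8 → 1/4 — 4 stops longer (brighter).
ISO: unchanged.
Net: +2 +4 = +6 stops.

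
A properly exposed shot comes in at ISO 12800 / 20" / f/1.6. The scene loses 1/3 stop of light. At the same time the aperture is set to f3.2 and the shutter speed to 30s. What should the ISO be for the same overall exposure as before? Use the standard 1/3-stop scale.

Scene light: 1/3 stop darker.
Aperture: f/1.6 → f/1.8 → f/2 → f/2.2 → f/2.5 → f/2.8 → f/3.2 — 2 stops narrower (darker).
Shutter speed: 20 → 25 → 30 — 2/3 stop longer (brighter).
Net so far: 1 2/3 stops darker. ISO: 12800 → 16000 → 20000 → 25600 → 32000 → 40000.

ISO 40000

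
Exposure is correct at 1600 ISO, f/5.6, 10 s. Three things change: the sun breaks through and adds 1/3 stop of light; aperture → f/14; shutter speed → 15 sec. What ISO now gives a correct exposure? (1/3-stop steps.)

Scene light: 1/3 stop brighter.
Aperture: f/5.6 → f/6.3 → f/7.1 → f/8 → f/9 → f/10 → f/11 → f/13 → f/14 — 2 2/3 stops smaller aperture (darker).
Shutter speed: 10 → 13 → 15 — 2/3 stop longer (brighter).
Net so far: 1 2/3 stops darker. ISO: 1600 → 2000 → 2500 → 3200 → 4000 → 5000.

ISO 5000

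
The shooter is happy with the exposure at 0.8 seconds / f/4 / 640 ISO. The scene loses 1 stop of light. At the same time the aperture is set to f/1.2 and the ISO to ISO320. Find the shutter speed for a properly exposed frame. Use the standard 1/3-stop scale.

Scene light: 1 stop darker.
Aperture: f/4 → f/3.5 → f/3.2 → f/2.8 → f/2.5 → f/2.2 → f/2 → f/1.8 → f/1.6 → f/1.4 → f/1.2 — 3 1/3 stops opened up (brighter).
ISO: 640 → 500 → 400 → 320 — 1 stop dropped (darker).
Net so far: 1 1/3 stops brighter. Shutter speed: 0.8 → 0.6 → 0.5 → 0.4 → 0.3.

0.3 s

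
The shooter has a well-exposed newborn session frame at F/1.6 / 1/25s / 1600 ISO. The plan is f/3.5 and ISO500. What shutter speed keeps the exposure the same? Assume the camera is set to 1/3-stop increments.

Aperture: f/1.6 → f/1.8 → f/2 → f/2.2 → f/2.5 → f/2.8 → f/3.2 → f/3.5 — 2 1/3 stops narrower (darker).
ISO: 1600 → 1250 → 1000 → 800 → 640 → 500 — 1 2/3 stops lower (darker).
Net change so far: 4 stops darker. Offset with the shutter speed: 1/25 → 1/20 → 1/15 → 1/13 → 1/10 → 1/8 → 1/6 → 1/5 → 1/4 → 0.3 → 0.4 → 0.5 → 0.6.

0.6 s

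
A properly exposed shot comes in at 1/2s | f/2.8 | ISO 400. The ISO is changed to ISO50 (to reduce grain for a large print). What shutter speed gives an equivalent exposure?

ISO: 400 → 200 → 100 → 50 — 3 stops dropped (darker).
Need 3 stops brighter from the shutter speed: 1/2 → 1 → 2 → 4.

4 s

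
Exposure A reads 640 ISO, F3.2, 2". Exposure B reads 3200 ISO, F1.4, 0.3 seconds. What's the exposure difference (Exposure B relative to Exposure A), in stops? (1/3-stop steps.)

Aperture: f/3.2 → f/2.8 → f/2.5 → f/2.2 → f/2 → f/1.8 → f/1.6 → f/1.4 — 2 1/3 stops wider (brighter).
Shutter speed: 2 → 1.6 → 1.3 → 1 → 0.8 → 0.6 → 0.5 → 0.4 → 0.3 — 2 2/3 stops faster (darker).
ISO: 640 → 800 → 1000 → 1250 → 1600 → 2000 → 2500 → 3200 — 2 1/3 stops higher (brighter).
Net: +2 1/3 −2 2/3 +2 1/3 = +2 stops.

2 stops brighter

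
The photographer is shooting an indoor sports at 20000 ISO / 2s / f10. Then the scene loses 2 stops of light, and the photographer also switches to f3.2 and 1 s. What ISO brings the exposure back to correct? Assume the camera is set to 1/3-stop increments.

Scene light: 2 stops darker.
Aperture: f/10 → f/9 → f/8 → f/7.1 → f/6.3 → f/5.6 → f/5 → f/4.5 → f/4 → f/3.5 → f/3.2 — 3 1/3 stops larger aperture (brighter).
Shutter speed: 2 → 1.6 → 1.3 → 1 — 1 stop faster (darker).
Net so far: 1/3 stop brighter. ISO: 20000 → 16000.

ISO 16000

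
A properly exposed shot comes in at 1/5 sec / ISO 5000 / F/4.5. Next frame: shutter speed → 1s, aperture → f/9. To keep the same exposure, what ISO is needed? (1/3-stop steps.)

Shutter speed: 1/5 → 1/4 → 0.3 → 0.4 → 0.5 → 0.6 → 0.8 → 1 — 2 1/3 stops longer (brighter).
Aperture: f/4.5 → f/5 → f/5.6 → f/6.3 → f/7.1 → f/8 → f/9 — 2 stops smaller aperture (darker).
Net change so far: 1/3 stop brighter. Offset with the ISO: 5000 → 4000.

ISO 4000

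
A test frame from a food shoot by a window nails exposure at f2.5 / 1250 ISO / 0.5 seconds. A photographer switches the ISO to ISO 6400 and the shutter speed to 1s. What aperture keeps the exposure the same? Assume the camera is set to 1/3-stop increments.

ISO: 1250 → 1600 → 2000 → 2500 → 3200 → 4000 → 5000 → 6400 — 2 1/3 stops higher (brighter).
Shutter speed: 0.5 → 0.6 → 0.8 → 1 — 1 stop slower (brighter).
Net change so far: 3 1/3 stops brighter. Offset with the aperture: f/2.5 → f/2.8 → f/3.2 → f/3.5 → f/4 → f/4.5 → f/5 → f/5.6 → f/6.3 → f/7.1 → f/8.

f/8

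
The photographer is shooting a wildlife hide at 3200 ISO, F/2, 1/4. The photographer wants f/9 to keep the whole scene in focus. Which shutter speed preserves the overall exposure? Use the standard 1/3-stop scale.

5 s

Aperture: f/2 → f/2.2 → f/2.5 → f/2.8 → f/3.2 → f/3.5 → f/4 → f/4.5 → f/5 → f/5.6 → f/6.3 → f/7.1 → f/8 → f/9 — 4 1/3 stops smaller aperture (darker).
Need 4 1/3 stops brighter from the shutter speed: 1/4 → 0.3 → 0.4 → 0.5 → 0.6 → 0.8 → 1 → 1.3 → 1.6 → 2 → 2.5 → 3.2 → 4 → 5.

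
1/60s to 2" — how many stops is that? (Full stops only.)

1/60 → 1/30 → 1/15 → 1/8 → 1/4 → 1/2 → 1 → 2 — count the steps: 7 stops.

7 stops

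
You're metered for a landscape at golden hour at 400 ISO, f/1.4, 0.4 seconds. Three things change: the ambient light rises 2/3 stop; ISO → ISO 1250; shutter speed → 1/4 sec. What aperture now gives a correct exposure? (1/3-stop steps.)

f/2.5

Scene light: 2/3 stop brighter.
ISO: 400 → 500 → 640 → 800 → 1000 → 1250 — 1 2/3 stops higher (brighter).
Shutter speed: 0.4 → 0.3 → 1/4 — 2/3 stop faster (darker).
Net so far: 1 2/3 stops brighter. Aperture: f/1.4 → f/1.6 → f/1.8 → f/2 → f/2.2 → f/2.5.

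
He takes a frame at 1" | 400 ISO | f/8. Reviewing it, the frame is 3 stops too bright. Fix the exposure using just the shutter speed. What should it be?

1/8s

Overexposed by 3 stops → need 3 stops darker.
Shutter speed: 1 → 1/2 → 1/4 → 1/8.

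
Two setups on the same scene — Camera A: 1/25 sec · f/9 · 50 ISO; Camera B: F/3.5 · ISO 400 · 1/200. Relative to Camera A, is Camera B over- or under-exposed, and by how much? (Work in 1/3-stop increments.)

2 2/3 stops brighter

Aperture: f/9 → f/8 → f/7.1 → f/6.3 → f/5.6 → f/5 → f/4.5 → f/4 → f/3.5 — 2 2/3 stops wider (brighter).
Shutter speed: 1/25 → 1/30 → 1/40 → 1/50 → 1/60 → 1/80 → 1/100 → 1/125 → 1/160 → 1/200 — 3 stops faster (darker).
ISO: 50 → 64 → 80 → 100 → 125 → 160 → 200 → 250 → 320 → 400 — 3 stops higher (brighter).
Net: +2 2/3 −3 +3 = +2 2/3 stops.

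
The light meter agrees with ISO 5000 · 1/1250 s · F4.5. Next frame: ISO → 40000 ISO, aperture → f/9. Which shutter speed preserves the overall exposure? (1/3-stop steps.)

1/2500s

ISO: 5000 → 6400 → 8000 → 10000 → 12800 → 16000 → 20000 → 25600 → 32000 → 40000 — 3 stops higher (brighter).
Aperture: f/4.5 → f/5 → f/5.6 → f/6.3 → f/7.1 → f/8 → f/9 — 2 stops narrower (darker).
Net change so far: 1 stop brighter. Offset with the shutter speed: 1/1250 → 1/1600 → 1/2000 → 1/2500.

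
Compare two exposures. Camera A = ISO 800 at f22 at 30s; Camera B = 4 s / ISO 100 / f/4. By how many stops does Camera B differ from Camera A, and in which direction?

1 stop darker

Aperture: f/22 → f/16 → f/11 → f/8 → f/5.6 → f/4 — 5 stops larger aperture (brighter).
Shutter speed: 30 → 15 → 8 → 4 — 3 stops shorter (darker).
ISO: 800 → 400 → 200 → 100 — 3 stops lower (darker).
Net: +5 −3 −3 = −1 stop.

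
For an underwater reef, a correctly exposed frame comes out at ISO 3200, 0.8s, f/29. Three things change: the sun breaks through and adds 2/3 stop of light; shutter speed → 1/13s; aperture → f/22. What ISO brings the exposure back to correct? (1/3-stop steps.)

ISO 12800

Scene light: 2/3 stop brighter.
Shutter speed: 0.8 → 0.6 → 0.5 → 0.4 → 0.3 → 1/4 → 1/5 → 1/6 → 1/8 → 1/10 → 1/13 — 3 1/3 stops faster (darker).
Aperture: f/29 → f/25 → f/22 — 2/3 stop opened up (brighter).
Net so far: 2 stops darker. ISO: 3200 → 4000 → 5000 → 6400 → 8000 → 10000 → 12800.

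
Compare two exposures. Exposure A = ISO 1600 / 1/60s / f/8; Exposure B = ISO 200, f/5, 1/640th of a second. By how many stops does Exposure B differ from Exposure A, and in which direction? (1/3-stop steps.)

Aperture: f/8 → f/7.1 → f/6.3 → f/5.6 → f/5 — 1 1/3 stops larger aperture (brighter).
Shutter speed: 1/60 → 1/80 → 1/100 → 1/125 → 1/160 → 1/200 → 1/250 → 1/320 → 1/400 → 1/500 → 1/640 — 3 1/3 stops faster (darker).
ISO: 1600 → 1250 → 1000 → 800 → 640 → 500 → 400 → 320 → 250 → 200 — 3 stops dropped (darker).
Net: +1 1/3 −3 1/3 −3 = −5 stops.

5 stops darker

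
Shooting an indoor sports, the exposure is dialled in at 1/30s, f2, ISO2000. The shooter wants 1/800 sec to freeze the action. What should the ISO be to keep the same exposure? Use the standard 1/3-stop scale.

ISO 51200

Shutter speed: 1/30 → 1/40 → 1/50 → 1/60 → 1/80 → 1/100 → 1/125 → 1/160 → 1/200 → 1/250 → 1/320 → 1/400 → 1/500 → 1/640 → 1/800 — 4 2/3 stops shorter (darker).
Need 4 2/3 stops brighter from the ISO: 2000 → 2500 → 3200 → 4000 → 5000 → 6400 → 8000 → 10000 → 12800 → 16000 → 20000 → 25600 → 32000 → 40000 → 51200.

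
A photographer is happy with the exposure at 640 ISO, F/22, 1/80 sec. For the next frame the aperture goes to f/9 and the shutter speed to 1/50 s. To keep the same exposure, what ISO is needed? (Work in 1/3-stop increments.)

Aperture: f/22 → f/20 → f/18 → f/16 → f/14 → f/13 → f/11 → f/10 → f/9 — 2 2/3 stops wider (brighter).
Shutter speed: 1/80 → 1/60 → 1/50 — 2/3 stop slower (brighter).
Net change so far: 3 1/3 stops brighter. Offset with the ISO: 640 → 500 → 400 → 320 → 250 → 200 → 160 → 125 → 100 → 80 → 64.

ISO 64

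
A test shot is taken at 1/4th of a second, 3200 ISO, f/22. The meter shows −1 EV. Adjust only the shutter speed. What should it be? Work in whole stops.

1/2s

Underexposed by 1 stop → need 1 stop brighter.
Shutter speed: 1/4 → 1/2.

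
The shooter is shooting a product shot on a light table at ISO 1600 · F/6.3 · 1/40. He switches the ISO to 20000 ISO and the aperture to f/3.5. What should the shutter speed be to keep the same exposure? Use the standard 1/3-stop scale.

ISO: 1600 → 2000 → 2500 → 3200 → 4000 → 5000 → 6400 → 8000 → 10000 → 12800 → 16000 → 20000 — 3 2/3 stops raised (brighter).
Aperture: f/6.3 → f/5.6 → f/5 → f/4.5 → f/4 → f/3.5 — 1 2/3 stops opened up (brighter).
Net change so far: 5 1/3 stops brighter. Offset with the shutter speed: 1/40 → 1/50 → 1/60 → 1/80 → 1/100 → 1/125 → 1/160 → 1/200 → 1/250 → 1/320 → 1/400 → 1/500 → 1/640 → 1/800 → 1/1000 → 1/1250 → 1/1600.

1/1600s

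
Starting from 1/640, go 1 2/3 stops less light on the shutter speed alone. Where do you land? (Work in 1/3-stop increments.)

1/2000s

Shutter speed: 1/640 → 1/800 → 1/1000 → 1/1250 → 1/1600 → 1/2000 — 1 2/3 stops faster (darker).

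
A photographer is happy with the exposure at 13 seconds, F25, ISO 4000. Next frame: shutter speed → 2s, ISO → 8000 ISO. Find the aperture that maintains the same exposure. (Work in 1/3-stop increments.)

f/14

Shutter speed: 13 → 10 → 8 → 6 → 5 → 4 → 3.2 → 2.5 → 2 — 2 2/3 stops faster (darker).
ISO: 4000 → 5000 → 6400 → 8000 — 1 stop higher (brighter).
Net change so far: 1 2/3 stops darker. Offset with the aperture: f/25 → f/22 → f/20 → f/18 → f/16 → f/14.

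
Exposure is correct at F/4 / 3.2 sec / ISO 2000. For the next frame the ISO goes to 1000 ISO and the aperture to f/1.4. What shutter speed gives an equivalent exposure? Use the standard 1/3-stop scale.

0.8 s

ISO: 2000 → 1600 → 1250 → 1000 — 1 stop dropped (darker).
Aperture: f/4 → f/3.5 → f/3.2 → f/2.8 → f/2.5 → f/2.2 → f/2 → f/1.8 → f/1.6 → f/1.4 — 3 stops wider (brighter).
Net change so far: 2 stops brighter. Offset with the shutter speed: 3.2 → 2.5 → 2 → 1.6 → 1.3 → 1 → 0.8.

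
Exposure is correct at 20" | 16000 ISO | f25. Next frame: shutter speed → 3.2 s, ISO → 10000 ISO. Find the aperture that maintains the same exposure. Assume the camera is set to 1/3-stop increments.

f/8

Shutter speed: 20 → 15 → 13 → 10 → 8 → 6 → 5 → 4 → 3.2 — 2 2/3 stops shorter (darker).
ISO: 16000 → 12800 → 10000 — 2/3 stop dropped (darker).
Net change so far: 3 1/3 stops darker. Offset with the aperture: f/25 → f/22 → f/20 → f/18 → f/16 → f/14 → f/13 → f/11 → f/10 → f/9 → f/8.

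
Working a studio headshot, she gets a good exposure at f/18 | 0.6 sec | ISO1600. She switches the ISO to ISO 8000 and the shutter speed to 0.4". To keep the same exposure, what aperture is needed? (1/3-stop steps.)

f/32

ISO: 1600 → 2000 → 2500 → 3200 → 4000 → 5000 → 6400 → 8000 — 2 1/3 stops higher (brighter).
Shutter speed: 0.6 → 0.5 → 0.4 — 2/3 stop faster (darker).
Net change so far: 1 2/3 stops brighter. Offset with the aperture: f/18 → f/20 → f/22 → f/25 → f/29 → f/32.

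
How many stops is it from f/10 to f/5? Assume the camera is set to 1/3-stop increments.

f/10 → f/9 → f/8 → f/7.1 → f/6.3 → f/5.6 → f/5 — count the steps: 6 third-stops = 2 stops.

2 stops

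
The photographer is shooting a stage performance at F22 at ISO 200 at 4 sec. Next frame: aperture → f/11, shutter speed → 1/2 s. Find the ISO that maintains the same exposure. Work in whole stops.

Aperture: f/22 → f/16 → f/11 — 2 stops wider (brighter).
Shutter speed: 4 → 2 → 1 → 1/2 — 3 stops shorter (darker).
Net change so far: 1 stop darker. Offset with the ISO: 200 → 400.

ISO 400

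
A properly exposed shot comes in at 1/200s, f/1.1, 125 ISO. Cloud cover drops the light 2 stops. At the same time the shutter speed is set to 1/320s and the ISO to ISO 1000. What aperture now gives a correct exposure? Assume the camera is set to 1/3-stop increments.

f/1.2

Scene light: 2 stops darker.
Shutter speed: 1/200 → 1/250 → 1/320 — 2/3 stop faster (darker).
ISO: 125 → 160 → 200 → 250 → 320 → 400 → 500 → 640 → 800 → 1000 — 3 stops raised (brighter).
Net so far: 1/3 stop brighter. Aperture: f/1.1 → f/1.2.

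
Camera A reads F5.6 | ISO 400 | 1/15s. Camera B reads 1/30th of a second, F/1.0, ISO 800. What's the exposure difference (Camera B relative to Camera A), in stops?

5 stops brighter

Aperture: f/5.6 → f/4 → f/2.8 → f/2 → f/1.4 → f/1.0 — 5 stops larger aperture (brighter).
Shutter speed: 1/15 → 1/30 — 1 stop shorter (darker).
ISO: 400 → 800 — 1 stop raised (brighter).
Net: +5 −1 +1 = +5 stops.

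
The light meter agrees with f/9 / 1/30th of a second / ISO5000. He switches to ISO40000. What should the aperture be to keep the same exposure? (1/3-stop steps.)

f/25

ISO: 5000 → 6400 → 8000 → 10000 → 12800 → 16000 → 20000 → 25600 → 32000 → 40000 — 3 stops higher (brighter).
Need 3 stops darker from the aperture: f/9 → f/10 → f/11 → f/13 → f/14 → f/16 → f/18 → f/20 → f/22 → f/25.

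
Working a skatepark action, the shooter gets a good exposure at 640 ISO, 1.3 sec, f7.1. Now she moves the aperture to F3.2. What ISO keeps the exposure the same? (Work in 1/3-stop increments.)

ISO 125

Aperture: f/7.1 → f/6.3 → f/5.6 → f/5 → f/4.5 → f/4 → f/3.5 → f/3.2 — 2 1/3 stops larger aperture (brighter).
Need 2 1/3 stops darker from the ISO: 640 → 500 → 400 → 320 → 250 → 200 → 160 → 125.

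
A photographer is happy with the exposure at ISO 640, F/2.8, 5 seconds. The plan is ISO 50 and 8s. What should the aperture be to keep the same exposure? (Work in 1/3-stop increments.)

ISO: 640 → 500 → 400 → 320 → 250 → 200 → 160 → 125 → 100 → 80 → 64 → 50 — 3 2/3 stops lower (darker).
Shutter speed: 5 → 6 → 8 — 2/3 stop longer (brighter).
Net change so far: 3 stops darker. Offset with the aperture: f/2.8 → f/2.5 → f/2.2 → f/2 → f/1.8 → f/1.6 → f/1.4 → f/1.2 → f/1.1 → f/1.0.

f/1.0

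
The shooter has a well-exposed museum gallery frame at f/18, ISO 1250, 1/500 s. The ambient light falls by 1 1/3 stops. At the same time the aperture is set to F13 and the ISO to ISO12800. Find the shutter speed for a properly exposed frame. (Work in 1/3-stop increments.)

Scene light: 1 1/3 stops darker.
Aperture: f/18 → f/16 → f/14 → f/13 — 1 stop larger aperture (brighter).
ISO: 1250 → 1600 → 2000 → 2500 → 3200 → 4000 → 5000 → 6400 → 8000 → 10000 → 12800 — 3 1/3 stops raised (brighter).
Net so far: 3 stops brighter. Shutter speed: 1/500 → 1/640 → 1/800 → 1/1000 → 1/1250 → 1/1600 → 1/2000 → 1/2500 → 1/3200 → 1/4000.

1/4000s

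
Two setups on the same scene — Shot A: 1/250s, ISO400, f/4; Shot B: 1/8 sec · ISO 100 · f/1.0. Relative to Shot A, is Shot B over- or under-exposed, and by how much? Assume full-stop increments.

7 stops brighter

Aperture: f/4 → f/2.8 → f/2 → f/1.4 → f/1.0 — 4 stops wider (brighter).
Shutter speed: 1/250 → 1/125 → 1/60 → 1/30 → 1/15 → 1/8 — 5 stops slower (brighter).
ISO: 400 → 200 → 100 — 2 stops lower (darker).
Net: +4 +5 −2 = +7 stops.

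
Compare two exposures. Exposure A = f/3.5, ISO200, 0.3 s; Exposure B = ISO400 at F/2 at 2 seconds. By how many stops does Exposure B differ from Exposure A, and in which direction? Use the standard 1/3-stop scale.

5 1/3 stops brighter

Aperture: f/3.5 → f/3.2 → f/2.8 → f/2.5 → f/2.2 → f/2 — 1 2/3 stops opened up (brighter).
Shutter speed: 0.3 → 0.4 → 0.5 → 0.6 → 0.8 → 1 → 1.3 → 1.6 → 2 — 2 2/3 stops longer (brighter).
ISO: 200 → 250 → 320 → 400 — 1 stop raised (brighter).
Net: +1 2/3 +2 2/3 +1 = +5 1/3 stops.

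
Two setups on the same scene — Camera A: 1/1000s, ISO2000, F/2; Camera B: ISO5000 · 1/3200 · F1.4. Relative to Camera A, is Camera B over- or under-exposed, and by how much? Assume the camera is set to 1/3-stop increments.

2/3 stop brighter

Aperture: f/2 → f/1.8 → f/1.6 → f/1.4 — 1 stop wider (brighter).
Shutter speed: 1/1000 → 1/1250 → 1/1600 → 1/2000 → 1/2500 → 1/3200 — 1 2/3 stops shorter (darker).
ISO: 2000 → 2500 → 3200 → 4000 → 5000 — 1 1/3 stops higher (brighter).
Net: +1 −1 2/3 +1 1/3 = +2/3 stops.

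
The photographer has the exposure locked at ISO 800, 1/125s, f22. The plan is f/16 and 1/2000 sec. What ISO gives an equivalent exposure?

ISO 6400

Aperture: f/22 → f/16 — 1 stop wider (brighter).
Shutter speed: 1/125 → 1/250 → 1/500 → 1/1000 → 1/2000 — 4 stops faster (darker).
Net change so far: 3 stops darker. Offset with the ISO: 800 → 1600 → 3200 → 6400.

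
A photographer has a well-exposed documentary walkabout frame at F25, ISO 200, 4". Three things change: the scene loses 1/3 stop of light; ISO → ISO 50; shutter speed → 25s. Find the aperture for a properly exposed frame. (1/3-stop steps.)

Scene light: 1/3 stop darker.
ISO: 200 → 160 → 125 → 100 → 80 → 64 → 50 — 2 stops dropped (darker).
Shutter speed: 4 → 5 → 6 → 8 → 10 → 13 → 15 → 20 → 25 — 2 2/3 stops slower (brighter).
Net so far: 1/3 stop brighter. Aperture: f/25 → f/29.

f/29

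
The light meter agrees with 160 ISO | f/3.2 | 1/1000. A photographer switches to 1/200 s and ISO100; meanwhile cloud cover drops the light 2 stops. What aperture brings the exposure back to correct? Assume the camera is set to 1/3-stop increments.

Scene light: 2 stops darker.
Shutter speed: 1/1000 → 1/800 → 1/640 → 1/500 → 1/400 → 1/320 → 1/250 → 1/200 — 2 1/3 stops longer (brighter).
ISO: 160 → 125 → 100 — 2/3 stop dropped (darker).
Net so far: 1/3 stop darker. Aperture: f/3.2 → f/2.8.

f/2.8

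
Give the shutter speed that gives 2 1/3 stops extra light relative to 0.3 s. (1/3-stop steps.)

Shutter speed: 0.3 → 0.4 → 0.5 → 0.6 → 0.8 → 1 → 1.3 → 1.6 — 2 1/3 stops longer (brighter).

1.6 s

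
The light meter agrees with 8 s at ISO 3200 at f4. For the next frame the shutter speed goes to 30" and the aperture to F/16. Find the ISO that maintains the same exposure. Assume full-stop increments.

Shutter speed: 8 → 15 → 30 — 2 stops slower (brighter).
Aperture: f/4 → f/5.6 → f/8 → f/11 → f/16 — 4 stops smaller aperture (darker).
Net change so far: 2 stops darker. Offset with the ISO: 3200 → 6400 → 12800.

ISO 12800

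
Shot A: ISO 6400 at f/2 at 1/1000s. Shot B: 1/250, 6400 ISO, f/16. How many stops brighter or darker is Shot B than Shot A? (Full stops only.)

4 stops darker

Aperture: f/2 → f/2.8 → f/4 → f/5.6 → f/8 → f/11 → f/16 — 6 stops narrower (darker).
Shutter speed: 1/1000 → 1/500 → 1/250 — 2 stops longer (brighter).
ISO: unchanged.
Net: −6 +2 = −4 stops.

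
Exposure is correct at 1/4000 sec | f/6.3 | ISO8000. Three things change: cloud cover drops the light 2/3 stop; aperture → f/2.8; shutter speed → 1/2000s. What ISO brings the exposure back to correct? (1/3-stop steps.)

Scene light: 2/3 stop darker.
Aperture: f/6.3 → f/5.6 → f/5 → f/4.5 → f/4 → f/3.5 → f/3.2 → f/2.8 — 2 1/3 stops opened up (brighter).
Shutter speed: 1/4000 → 1/3200 → 1/2500 → 1/2000 — 1 stop longer (brighter).
Net so far: 2 2/3 stops brighter. ISO: 8000 → 6400 → 5000 → 4000 → 3200 → 2500 → 2000 → 1600 → 1250.

ISO 1250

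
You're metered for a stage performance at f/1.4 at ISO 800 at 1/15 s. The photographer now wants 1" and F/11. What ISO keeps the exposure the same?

Shutter speed: 1/15 → 1/8 → 1/4 → 1/2 → 1 — 4 stops slower (brighter).
Aperture: f/1.4 → f/2 → f/2.8 → f/4 → f/5.6 → f/8 → f/11 — 6 stops narrower (darker).
Net change so far: 2 stops darker. Offset with the ISO: 800 → 1600 → 3200.

ISO 3200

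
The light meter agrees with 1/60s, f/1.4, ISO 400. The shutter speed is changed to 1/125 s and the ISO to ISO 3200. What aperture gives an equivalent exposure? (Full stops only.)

f/2.8

Shutter speed: 1/60 → 1/125 — 1 stop shorter (darker).
ISO: 400 → 800 → 1600 → 3200 — 3 stops raised (brighter).
Net change so far: 2 stops brighter. Offset with the aperture: f/1.4 → f/2 → f/2.8.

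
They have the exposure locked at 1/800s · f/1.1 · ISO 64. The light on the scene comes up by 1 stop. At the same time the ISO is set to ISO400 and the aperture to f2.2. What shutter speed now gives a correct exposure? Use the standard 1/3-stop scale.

Scene light: 1 stop brighter.
ISO: 64 → 80 → 100 → 125 → 160 → 200 → 250 → 320 → 400 — 2 2/3 stops raised (brighter).
Aperture: f/1.1 → f/1.2 → f/1.4 → f/1.6 → f/1.8 → f/2 → f/2.2 — 2 stops smaller aperture (darker).
Net so far: 1 2/3 stops brighter. Shutter speed: 1/800 → 1/1000 → 1/1250 → 1/1600 → 1/2000 → 1/2500.

1/2500s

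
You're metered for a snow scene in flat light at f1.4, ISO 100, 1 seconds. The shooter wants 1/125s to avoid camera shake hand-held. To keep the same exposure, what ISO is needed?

Shutter speed: 1 → 1/2 → 1/4 → 1/8 → 1/15 → 1/30 → 1/60 → 1/125 — 7 stops shorter (darker).
Need 7 stops brighter from the ISO: 100 → 200 → 400 → 800 → 1600 → 3200 → 6400 → 12800.

ISO 12800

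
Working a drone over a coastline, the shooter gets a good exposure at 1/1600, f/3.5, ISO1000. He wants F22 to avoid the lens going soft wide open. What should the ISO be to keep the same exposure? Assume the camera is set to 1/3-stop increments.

ISO 40000

Aperture: f/3.5 → f/4 → f/4.5 → f/5 → f/5.6 → f/6.3 → f/7.1 → f/8 → f/9 → f/10 → f/11 → f/13 → f/14 → f/16 → f/18 → f/20 → f/22 — 5 1/3 stops narrower (darker).
Need 5 1/3 stops brighter from the ISO: 1000 → 1250 → 1600 → 2000 → 2500 → 3200 → 4000 → 5000 → 6400 → 8000 → 10000 → 12800 → 16000 → 20000 → 25600 → 32000 → 40000.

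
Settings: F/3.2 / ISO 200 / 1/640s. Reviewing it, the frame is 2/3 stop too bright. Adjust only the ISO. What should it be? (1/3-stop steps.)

Overexposed by 2/3 stop → need 2/3 stop darker.
ISO: 200 → 160 → 125.

ISO 125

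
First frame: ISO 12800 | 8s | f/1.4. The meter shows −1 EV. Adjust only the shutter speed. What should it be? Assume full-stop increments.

Underexposed by 1 stop → need 1 stop brighter.
Shutter speed: 8 → 15.

15 s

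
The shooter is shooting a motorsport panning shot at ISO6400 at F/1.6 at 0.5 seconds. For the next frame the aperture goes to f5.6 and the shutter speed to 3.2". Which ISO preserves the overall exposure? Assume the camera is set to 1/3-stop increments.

ISO 12800

Aperture: f/1.6 → f/1.8 → f/2 → f/2.2 → f/2.5 → f/2.8 → f/3.2 → f/3.5 → f/4 → f/4.5 → f/5 → f/5.6 — 3 2/3 stops narrower (darker).
Shutter speed: 0.5 → 0.6 → 0.8 → 1 → 1.3 → 1.6 → 2 → 2.5 → 3.2 — 2 2/3 stops slower (brighter).
Net change so far: 1 stop darker. Offset with the ISO: 6400 → 8000 → 10000 → 12800.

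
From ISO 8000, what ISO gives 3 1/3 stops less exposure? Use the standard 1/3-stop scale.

ISO: 8000 → 6400 → 5000 → 4000 → 3200 → 2500 → 2000 → 1600 → 1250 → 1000 → 800 — 3 1/3 stops lower (darker).

ISO 800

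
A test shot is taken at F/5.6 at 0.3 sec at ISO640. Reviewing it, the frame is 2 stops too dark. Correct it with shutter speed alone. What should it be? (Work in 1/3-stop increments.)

Underexposed by 2 stops → need 2 stops brighter.
Shutter speed: 0.3 → 0.4 → 0.5 → 0.6 → 0.8 → 1 → 1.3.

1.3 s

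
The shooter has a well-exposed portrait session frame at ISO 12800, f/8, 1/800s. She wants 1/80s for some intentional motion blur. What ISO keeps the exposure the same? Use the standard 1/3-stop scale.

ISO 1250

Shutter speed: 1/800 → 1/640 → 1/500 → 1/400 → 1/320 → 1/250 → 1/200 → 1/160 → 1/125 → 1/100 → 1/80 — 3 1/3 stops slower (brighter).
Need 3 1/3 stops darker from the ISO: 12800 → 10000 → 8000 → 6400 → 5000 → 4000 → 3200 → 2500 → 2000 → 1600 → 1250.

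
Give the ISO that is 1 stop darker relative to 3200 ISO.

ISO: 3200 → 1600 — 1 stop dropped (darker).

ISO 1600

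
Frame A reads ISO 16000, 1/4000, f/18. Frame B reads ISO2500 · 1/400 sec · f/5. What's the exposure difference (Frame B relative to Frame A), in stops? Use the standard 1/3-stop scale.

4 1/3 stops brighter

Aperture: f/18 → f/16 → f/14 → f/13 → f/11 → f/10 → f/9 → f/8 → f/7.1 → f/6.3 → f/5.6 → f/5 — 3 2/3 stops larger aperture (brighter).
Shutter speed: 1/4000 → 1/3200 → 1/2500 → 1/2000 → 1/1600 → 1/1250 → 1/1000 → 1/800 → 1/640 → 1/500 → 1/400 — 3 1/3 stops slower (brighter).
ISO: 16000 → 12800 → 10000 → 8000 → 6400 → 5000 → 4000 → 3200 → 2500 — 2 2/3 stops lower (darker).
Net: +3 2/3 +3 1/3 −2 2/3 = +4 1/3 stops.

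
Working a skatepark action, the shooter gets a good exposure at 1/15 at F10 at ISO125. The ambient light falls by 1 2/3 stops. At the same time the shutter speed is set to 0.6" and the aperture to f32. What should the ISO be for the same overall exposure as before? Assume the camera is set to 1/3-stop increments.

ISO 400

Scene light: 1 2/3 stops darker.
Shutter speed: 1/15 → 1/13 → 1/10 → 1/8 → 1/6 → 1/5 → 1/4 → 0.3 → 0.4 → 0.5 → 0.6 — 3 1/3 stops slower (brighter).
Aperture: f/10 → f/11 → f/13 → f/14 → f/16 → f/18 → f/20 → f/22 → f/25 → f/29 → f/32 — 3 1/3 stops narrower (darker).
Net so far: 1 2/3 stops darker. ISO: 125 → 160 → 200 → 250 → 320 → 400.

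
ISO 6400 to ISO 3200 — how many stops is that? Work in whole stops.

6400 → 3200 — count the steps: 1 stop.

1 stop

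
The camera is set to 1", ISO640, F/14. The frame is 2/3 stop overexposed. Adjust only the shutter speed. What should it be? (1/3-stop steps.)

0.6 s

Overexposed by 2/3 stop → need 2/3 stop darker.
Shutter speed: 1 → 0.8 → 0.6.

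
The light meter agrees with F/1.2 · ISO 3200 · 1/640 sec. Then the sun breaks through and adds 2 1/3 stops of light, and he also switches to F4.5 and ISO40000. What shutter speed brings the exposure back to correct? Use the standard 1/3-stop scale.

Scene light: 2 1/3 stops brighter.
Aperture: f/1.2 → f/1.4 → f/1.6 → f/1.8 → f/2 → f/2.2 → f/2.5 → f/2.8 → f/3.2 → f/3.5 → f/4 → f/4.5 — 3 2/3 stops narrower (darker).
ISO: 3200 → 4000 → 5000 → 6400 → 8000 → 10000 → 12800 → 16000 → 20000 → 25600 → 32000 → 40000 — 3 2/3 stops raised (brighter).
Net so far: 2 1/3 stops brighter. Shutter speed: 1/640 → 1/800 → 1/1000 → 1/1250 → 1/1600 → 1/2000 → 1/2500 → 1/3200.

1/3200s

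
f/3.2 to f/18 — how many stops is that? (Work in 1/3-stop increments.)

5 stops

f/3.2 → f/3.5 → f/4 → f/4.5 → f/5 → f/5.6 → f/6.3 → f/7.1 → f/8 → f/9 → f/10 → f/11 → f/13 → f/14 → f/16 → f/18 — count the steps: 15 third-stops = 5 stops.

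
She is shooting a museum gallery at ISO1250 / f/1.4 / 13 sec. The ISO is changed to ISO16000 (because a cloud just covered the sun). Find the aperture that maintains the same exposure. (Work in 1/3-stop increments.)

ISO: 1250 → 1600 → 2000 → 2500 → 3200 → 4000 → 5000 → 6400 → 8000 → 10000 → 12800 → 16000 — 3 2/3 stops higher (brighter).
Need 3 2/3 stops darker from the aperture: f/1.4 → f/1.6 → f/1.8 → f/2 → f/2.2 → f/2.5 → f/2.8 → f/3.2 → f/3.5 → f/4 → f/4.5 → f/5.

f/5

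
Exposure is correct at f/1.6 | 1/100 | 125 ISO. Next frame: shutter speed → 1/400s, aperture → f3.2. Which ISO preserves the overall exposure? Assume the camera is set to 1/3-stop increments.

ISO 2000

Shutter speed: 1/100 → 1/125 → 1/160 → 1/200 → 1/250 → 1/320 → 1/400 — 2 stops faster (darker).
Aperture: f/1.6 → f/1.8 → f/2 → f/2.2 → f/2.5 → f/2.8 → f/3.2 — 2 stops stopped down (darker).
Net change so far: 4 stops darker. Offset with the ISO: 125 → 160 → 200 → 250 → 320 → 400 → 500 → 640 → 800 → 1000 → 1250 → 1600 → 2000.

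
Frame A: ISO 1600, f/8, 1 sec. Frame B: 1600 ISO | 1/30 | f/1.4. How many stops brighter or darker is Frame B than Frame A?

same exposure (0 stops)

Aperture: f/8 → f/5.6 → f/4 → f/2.8 → f/2 → f/1.4 — 5 stops opened up (brighter).
Shutter speed: 1 → 1/2 → 1/4 → 1/8 → 1/15 → 1/30 — 5 stops shorter (darker).
ISO: unchanged.
Net: +5 −5 = 0 stops.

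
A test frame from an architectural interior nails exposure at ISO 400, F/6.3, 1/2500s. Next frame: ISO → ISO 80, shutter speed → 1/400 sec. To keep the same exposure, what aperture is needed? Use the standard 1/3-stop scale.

f/7.1

ISO: 400 → 320 → 250 → 200 → 160 → 125 → 100 → 80 — 2 1/3 stops dropped (darker).
Shutter speed: 1/2500 → 1/2000 → 1/1600 → 1/1250 → 1/1000 → 1/800 → 1/640 → 1/500 → 1/400 — 2 2/3 stops longer (brighter).
Net change so far: 1/3 stop brighter. Offset with the aperture: f/6.3 → f/7.1.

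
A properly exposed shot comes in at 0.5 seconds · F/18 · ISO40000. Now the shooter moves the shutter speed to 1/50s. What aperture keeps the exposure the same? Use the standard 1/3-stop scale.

f/3.5

Shutter speed: 0.5 → 0.4 → 0.3 → 1/4 → 1/5 → 1/6 → 1/8 → 1/10 → 1/13 → 1/15 → 1/20 → 1/25 → 1/30 → 1/40 → 1/50 — 4 2/3 stops shorter (darker).
Need 4 2/3 stops brighter from the aperture: f/18 → f/16 → f/14 → f/13 → f/11 → f/10 → f/9 → f/8 → f/7.1 → f/6.3 → f/5.6 → f/5 → f/4.5 → f/4 → f/3.5.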